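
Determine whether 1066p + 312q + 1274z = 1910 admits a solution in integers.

gcd(1066, 312):
  1066 = 3·312 + 130
  312 = 2·130 + 52
  130 = 2·52 + 26
  52 = 2·26
so gcd(1066, 312) = 26.
gcd(26, 1274) = 26.
26 does not divide 1910 (remainder 12), so no integer solutions.

no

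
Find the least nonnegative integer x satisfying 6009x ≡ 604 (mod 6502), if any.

gcd(6502, 6009) = 1.
1 divides 604, so solutions exist.
By Bézout, 6009·(-699) + 6502·(646) = 1.
So 6009·(-699) ≡ 1 (mod 6502); multiply by 604: x ≡ -422196 (mod 6502).
Smallest nonnegative: x = -422196 mod 6502 = 434.

434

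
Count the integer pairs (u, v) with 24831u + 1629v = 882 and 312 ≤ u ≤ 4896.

gcd(24831, 1629) = 9.
By Bézout, 24831*(-37) + 1629*(564) = 9.
Particular solution: (175, -2667).
General solution: u = 175 + 181t, v = -2667 - 2759t for integer t.
312 ≤ 175 + 181t ≤ 4896 gives t ∈ [1, 26], which is 26 values.

26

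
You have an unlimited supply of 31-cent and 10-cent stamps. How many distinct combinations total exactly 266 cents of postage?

Need nonnegative integers with 31j + 10k = 266.
gcd(31, 10) = 1, and 31·(1) + 10·(-3) = 1.
So (j₀, k₀) = (266, -798); general j = 266 + 10t, k = -798 - 31t.
j ≥ 0 ⇒ t ≥ -26; k ≥ 0 ⇒ t ≤ -26. That's 1 value of t.

1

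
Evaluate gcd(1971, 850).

gcd(1971, 850) = 1  (1971 = 2×850 + 271, 850 = 3×271 + 37, 271 = 7×37 + 12, 37 = 3×12 + 1, 12 = 12×1).

1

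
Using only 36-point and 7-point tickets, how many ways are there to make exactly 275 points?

1

Need nonnegative integers with 36j + 7k = 275.
gcd(36, 7) = 1, and 36·(1) + 7·(-5) = 1.
So (j₀, k₀) = (275, -1375); general j = 275 + 7t, k = -1375 - 36t.
j ≥ 0 ⇒ t ≥ -39; k ≥ 0 ⇒ t ≤ -39. That's 1 value of t.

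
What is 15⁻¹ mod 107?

gcd(107, 15) = 1.
By Bézout, 15·(50) + 107·(-7) = 1.
So 15·50 ≡ 1 (mod 107), and 50 mod 107 = 50.

50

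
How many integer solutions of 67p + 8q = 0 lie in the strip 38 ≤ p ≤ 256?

gcd(67, 8) = 1  (67 = 8*8 + 3, 8 = 2*3 + 2, 3 = 1*2 + 1, 2 = 2*1).
Back-substituting, 67*(3) + 8*(-25) = 1.
Scale by 0: particular solution (0, 0); reduce p mod 8: (0, 0).
General solution: p = 0 + 8t, q = 0 - 67t for integer t.
38 ≤ 0 + 8t ≤ 256 gives t ∈ [5, 32], which is 28 values.

28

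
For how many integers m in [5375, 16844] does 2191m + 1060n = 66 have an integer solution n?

gcd(2191, 1060) = 1.
By Bézout, 2191·(-209) + 1060·(432) = 1.
Particular solution: (1046, -2162).
General solution: m = 1046 + 1060t, n = -2162 - 2191t for integer t.
5375 ≤ 1046 + 1060t ≤ 16844 gives t ∈ [5, 14], which is 10 values.

10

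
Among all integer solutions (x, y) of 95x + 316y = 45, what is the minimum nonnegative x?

67

gcd(316, 95):
  316 = 3×95 + 31
  95 = 3×31 + 2
  31 = 15×2 + 1
  2 = 2×1
so gcd(316, 95) = 1.
1 divides 45, so solutions exist.
Back-substitute for Bézout coefficients:
  1 = 31 - 15×2
  ... = 95×(-153) + 316×(46)
Scale by 45/1 = 45: (x₀, y₀) = (-6885, 2070).
General solution: x = -6885 + 316t, y = 2070 - 95t for integer t.
x ≥ 0: smallest is -6885 mod 316 = 67 (at t = 22), with y = -20.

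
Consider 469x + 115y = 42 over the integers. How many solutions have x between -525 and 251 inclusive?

gcd(469, 115) = 1  (469 = 4×115 + 9, 115 = 12×9 + 7, 9 = 1×7 + 2, 7 = 3×2 + 1, 2 = 2×1).
Back-substituting, 469×(-51) + 115×(208) = 1.
Scale by 42: particular solution (-2142, 8736); reduce x mod 115: (43, -175).
General solution: x = 43 + 115t, y = -175 - 469t for integer t.
-525 ≤ 43 + 115t ≤ 251 gives t ∈ [-4, 1], which is 6 values.

6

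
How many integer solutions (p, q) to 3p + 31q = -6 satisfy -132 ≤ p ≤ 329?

gcd(31, 3):
  31 = 10×3 + 1
  3 = 3×1
so gcd(31, 3) = 1.
Back-substitute for Bézout coefficients:
  1 = 31 - 10×3
  ... = 3×(-10) + 31×(1)
Scale by -6: particular solution (60, -6); reduce p mod 31: (29, -3).
General solution: p = 29 + 31t, q = -3 - 3t for integer t.
-132 ≤ 29 + 31t ≤ 329 gives t ∈ [-5, 9], which is 15 values.

15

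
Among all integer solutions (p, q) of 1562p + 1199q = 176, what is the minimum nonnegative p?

17

gcd(1562, 1199):
  1562 = 1·1199 + 363
  1199 = 3·363 + 110
  363 = 3·110 + 33
  110 = 3·33 + 11
  33 = 3·11
so gcd(1562, 1199) = 11.
11 divides 176, so solutions exist.
Back-substitute for Bézout coefficients:
  11 = 110 - 3·33
  ... = 1562·(-33) + 1199·(43)
Scale by 176/11 = 16: (p₀, q₀) = (-528, 688).
General solution: p = -528 + 109t, q = 688 - 142t for integer t.
p ≥ 0: smallest is -528 mod 109 = 17 (at t = 5), with q = -22.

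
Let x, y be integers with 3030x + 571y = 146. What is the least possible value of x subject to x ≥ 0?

gcd(3030, 571):
  3030 = 5·571 + 175
  571 = 3·175 + 46
  175 = 3·46 + 37
  46 = 1·37 + 9
  37 = 4·9 + 1
  9 = 9·1
so gcd(3030, 571) = 1.
1 divides 146, so solutions exist.
Back-substitute for Bézout coefficients:
  1 = 37 - 4·9
  ... = 3030·(62) + 571·(-329)
Scale by 146/1 = 146: (x₀, y₀) = (9052, -48034).
General solution: x = 9052 + 571t, y = -48034 - 3030t for integer t.
x ≥ 0: smallest is 9052 mod 571 = 487 (at t = -15), with y = -2584.

487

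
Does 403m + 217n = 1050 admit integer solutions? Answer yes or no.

gcd(403, 217) = 31  (403 = 1×217 + 186, 217 = 1×186 + 31, 186 = 6×31).
31 does not divide 1050 (remainder 27), so no integer solutions.

no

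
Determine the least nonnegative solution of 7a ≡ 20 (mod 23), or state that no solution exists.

gcd(23, 7) = 1.
1 divides 20, so solutions exist.
By Bézout, 7×(10) + 23×(-3) = 1.
So 7×(10) ≡ 1 (mod 23); multiply by 20: a ≡ 200 (mod 23).
Smallest nonnegative: a = 200 mod 23 = 16.

16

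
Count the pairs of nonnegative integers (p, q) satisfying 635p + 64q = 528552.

gcd(635, 64):
  635 = 9*64 + 59
  64 = 1*59 + 5
  59 = 11*5 + 4
  5 = 1*4 + 1
  4 = 4*1
so gcd(635, 64) = 1.
Back-substitute for Bézout coefficients:
  1 = 5 - 1*4
  ... = 635*(-13) + 64*(129)
Scale by 528552: one solution is (-6871176, 68183208). Reduce p mod 64: (56, 7703).
General: p = 56 + 64t, q = 7703 - 635t.
p ≥ 0 ⇒ t ≥ 0; q ≥ 0 ⇒ t ≤ 12. So t ∈ [0, 12]: 13 solutions.

13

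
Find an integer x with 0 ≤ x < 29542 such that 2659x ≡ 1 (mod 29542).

4033

gcd(29542, 2659):
  29542 = 11·2659 + 293
  2659 = 9·293 + 22
  293 = 13·22 + 7
  22 = 3·7 + 1
  7 = 7·1
so gcd(29542, 2659) = 1.
Back-substitute for Bézout coefficients:
  1 = 22 - 3·7
  ... = 2659·(4033) + 29542·(-363)
So 2659·4033 ≡ 1 (mod 29542), and 4033 mod 29542 = 4033.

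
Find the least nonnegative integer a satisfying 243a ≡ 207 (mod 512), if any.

gcd(512, 243) = 1  (512 = 2*243 + 26, 243 = 9*26 + 9, 26 = 2*9 + 8, 9 = 1*8 + 1, 8 = 8*1).
1 divides 207, so solutions exist.
Back-substituting, 243*(59) + 512*(-28) = 1.
So 243*(59) ≡ 1 (mod 512); multiply by 207: a ≡ 12213 (mod 512).
Smallest nonnegative: a = 12213 mod 512 = 437.

437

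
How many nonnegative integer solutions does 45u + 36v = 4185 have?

24

gcd(45, 36) = 9  (45 = 1×36 + 9, 36 = 4×9).
Back-substituting, 45×(1) + 36×(-1) = 9.
Scale by 465: one solution is (465, -465). Reduce u mod 4: (1, 115).
General: u = 1 + 4t, v = 115 - 5t.
u ≥ 0 ⇒ t ≥ 0; v ≥ 0 ⇒ t ≤ 23. So t ∈ [0, 23]: 24 solutions.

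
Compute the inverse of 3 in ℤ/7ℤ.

gcd(7, 3) = 1.
By Bézout, 3*(-2) + 7*(1) = 1.
So 3*-2 ≡ 1 (mod 7), and -2 mod 7 = 5.

5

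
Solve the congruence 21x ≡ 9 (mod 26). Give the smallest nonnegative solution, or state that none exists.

gcd(26, 21) = 1.
1 divides 9, so solutions exist.
By Bézout, 21*(5) + 26*(-4) = 1.
So 21*(5) ≡ 1 (mod 26); multiply by 9: x ≡ 45 (mod 26).
Smallest nonnegative: x = 45 mod 26 = 19.

19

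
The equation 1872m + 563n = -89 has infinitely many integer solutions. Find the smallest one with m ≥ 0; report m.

gcd(1872, 563) = 1  (1872 = 3×563 + 183, 563 = 3×183 + 14, 183 = 13×14 + 1, 14 = 14×1).
1 divides -89, so solutions exist.
Back-substituting, 1872×(40) + 563×(-133) = 1.
Scale by -89/1 = -89: (m₀, n₀) = (-3560, 11837).
General solution: m = -3560 + 563t, n = 11837 - 1872t for integer t.
m ≥ 0: smallest is -3560 mod 563 = 381 (at t = 7), with n = -1267.

381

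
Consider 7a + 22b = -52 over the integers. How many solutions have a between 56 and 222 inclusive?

gcd(22, 7) = 1.
By Bézout, 7*(-3) + 22*(1) = 1.
Particular solution: (2, -3).
General solution: a = 2 + 22t, b = -3 - 7t for integer t.
56 ≤ 2 + 22t ≤ 222 gives t ∈ [3, 10], which is 8 values.

8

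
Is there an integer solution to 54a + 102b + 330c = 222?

yes

gcd(102, 54):
  102 = 1*54 + 48
  54 = 1*48 + 6
  48 = 8*6
so gcd(102, 54) = 6.
gcd(6, 330) = 6.
6 divides 222, so integer solutions exist.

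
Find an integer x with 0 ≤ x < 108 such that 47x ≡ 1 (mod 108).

gcd(108, 47) = 1.
By Bézout, 47×(23) + 108×(-10) = 1.
So 47×23 ≡ 1 (mod 108), and 23 mod 108 = 23.

23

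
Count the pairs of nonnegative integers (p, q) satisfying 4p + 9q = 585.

gcd(9, 4) = 1.
By Bézout, 4*(-2) + 9*(1) = 1.
One solution: (0, 65).
General: p = 0 + 9t, q = 65 - 4t.
p ≥ 0 ⇒ t ≥ 0; q ≥ 0 ⇒ t ≤ 16. So t ∈ [0, 16]: 17 solutions.

17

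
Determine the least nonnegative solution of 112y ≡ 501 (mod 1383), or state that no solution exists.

gcd(1383, 112) = 1  (1383 = 12·112 + 39, 112 = 2·39 + 34, 39 = 1·34 + 5, 34 = 6·5 + 4, 5 = 1·4 + 1, 4 = 4·1).
1 divides 501, so solutions exist.
Back-substituting, 112·(-284) + 1383·(23) = 1.
So 112·(-284) ≡ 1 (mod 1383); multiply by 501: y ≡ -142284 (mod 1383).
Smallest nonnegative: y = -142284 mod 1383 = 165.

165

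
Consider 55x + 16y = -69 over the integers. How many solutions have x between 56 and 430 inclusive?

24

gcd(55, 16):
  55 = 3*16 + 7
  16 = 2*7 + 2
  7 = 3*2 + 1
  2 = 2*1
so gcd(55, 16) = 1.
Back-substitute for Bézout coefficients:
  1 = 7 - 3*2
  ... = 55*(7) + 16*(-24)
Scale by -69: particular solution (-483, 1656); reduce x mod 16: (13, -49).
General solution: x = 13 + 16t, y = -49 - 55t for integer t.
56 ≤ 13 + 16t ≤ 430 gives t ∈ [3, 26], which is 24 values.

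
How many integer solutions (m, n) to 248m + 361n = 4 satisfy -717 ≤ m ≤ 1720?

7

gcd(361, 248) = 1  (361 = 1*248 + 113, 248 = 2*113 + 22, 113 = 5*22 + 3, 22 = 7*3 + 1, 3 = 3*1).
Back-substituting, 248*(115) + 361*(-79) = 1.
Scale by 4: particular solution (460, -316); reduce m mod 361: (99, -68).
General solution: m = 99 + 361t, n = -68 - 248t for integer t.
-717 ≤ 99 + 361t ≤ 1720 gives t ∈ [-2, 4], which is 7 values.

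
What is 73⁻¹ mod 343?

47

gcd(343, 73) = 1  (343 = 4*73 + 51, 73 = 1*51 + 22, 51 = 2*22 + 7, 22 = 3*7 + 1, 7 = 7*1).
Back-substituting, 73*(47) + 343*(-10) = 1.
So 73*47 ≡ 1 (mod 343), and 47 mod 343 = 47.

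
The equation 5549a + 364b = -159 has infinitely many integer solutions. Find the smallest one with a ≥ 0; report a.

gcd(5549, 364):
  5549 = 15×364 + 89
  364 = 4×89 + 8
  89 = 11×8 + 1
  8 = 8×1
so gcd(5549, 364) = 1.
1 divides -159, so solutions exist.
Back-substitute for Bézout coefficients:
  1 = 89 - 11×8
  ... = 5549×(45) + 364×(-686)
Scale by -159/1 = -159: (a₀, b₀) = (-7155, 109074).
General solution: a = -7155 + 364t, b = 109074 - 5549t for integer t.
a ≥ 0: smallest is -7155 mod 364 = 125 (at t = 20), with b = -1906.

125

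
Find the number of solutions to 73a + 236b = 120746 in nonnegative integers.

gcd(236, 73) = 1  (236 = 3·73 + 17, 73 = 4·17 + 5, 17 = 3·5 + 2, 5 = 2·2 + 1, 2 = 2·1).
Back-substituting, 73·(97) + 236·(-30) = 1.
Scale by 120746: one solution is (11712362, -3622380). Reduce a mod 236: (154, 464).
General: a = 154 + 236t, b = 464 - 73t.
a ≥ 0 ⇒ t ≥ 0; b ≥ 0 ⇒ t ≤ 6. So t ∈ [0, 6]: 7 solutions.

7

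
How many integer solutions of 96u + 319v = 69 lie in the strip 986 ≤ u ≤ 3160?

7

gcd(319, 96) = 1  (319 = 3*96 + 31, 96 = 3*31 + 3, 31 = 10*3 + 1, 3 = 3*1).
Back-substituting, 96*(-103) + 319*(31) = 1.
Scale by 69: particular solution (-7107, 2139); reduce u mod 319: (230, -69).
General solution: u = 230 + 319t, v = -69 - 96t for integer t.
986 ≤ 230 + 319t ≤ 3160 gives t ∈ [3, 9], which is 7 values.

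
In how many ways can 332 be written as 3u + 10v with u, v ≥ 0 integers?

gcd(10, 3) = 1  (10 = 3·3 + 1, 3 = 3·1).
Back-substituting, 3·(-3) + 10·(1) = 1.
Scale by 332: one solution is (-996, 332). Reduce u mod 10: (4, 32).
General: u = 4 + 10t, v = 32 - 3t.
u ≥ 0 ⇒ t ≥ 0; v ≥ 0 ⇒ t ≤ 10. So t ∈ [0, 10]: 11 solutions.

11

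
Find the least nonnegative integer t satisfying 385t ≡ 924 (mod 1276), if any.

72

gcd(1276, 385):
  1276 = 3*385 + 121
  385 = 3*121 + 22
  121 = 5*22 + 11
  22 = 2*11
so gcd(1276, 385) = 11.
11 divides 924, so solutions exist.
Back-substitute for Bézout coefficients:
  11 = 121 - 5*22
  ... = 385*(-53) + 1276*(16)
So 385*(-53) ≡ 11 (mod 1276); multiply by 84: t ≡ -4452 (mod 116).
Smallest nonnegative: t = -4452 mod 116 = 72.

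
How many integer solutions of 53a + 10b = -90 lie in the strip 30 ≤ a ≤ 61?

gcd(53, 10):
  53 = 5*10 + 3
  10 = 3*3 + 1
  3 = 3*1
so gcd(53, 10) = 1.
Back-substitute for Bézout coefficients:
  1 = 10 - 3*3
  ... = 53*(-3) + 10*(16)
Scale by -90: particular solution (270, -1440); reduce a mod 10: (0, -9).
General solution: a = 0 + 10t, b = -9 - 53t for integer t.
30 ≤ 0 + 10t ≤ 61 gives t ∈ [3, 6], which is 4 values.

4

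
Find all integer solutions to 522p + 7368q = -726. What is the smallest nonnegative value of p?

gcd(7368, 522) = 6  (7368 = 14*522 + 60, 522 = 8*60 + 42, 60 = 1*42 + 18, 42 = 2*18 + 6, 18 = 3*6).
6 divides -726, so solutions exist.
Back-substituting, 522*(367) + 7368*(-26) = 6.
Scale by -726/6 = -121: (p₀, q₀) = (-44407, 3146).
General solution: p = -44407 + 1228t, q = 3146 - 87t for integer t.
p ≥ 0: smallest is -44407 mod 1228 = 1029 (at t = 37), with q = -73.

1029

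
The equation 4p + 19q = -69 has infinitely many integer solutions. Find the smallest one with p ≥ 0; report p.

16

gcd(19, 4):
  19 = 4*4 + 3
  4 = 1*3 + 1
  3 = 3*1
so gcd(19, 4) = 1.
1 divides -69, so solutions exist.
Back-substitute for Bézout coefficients:
  1 = 4 - 1*3
  ... = 4*(5) + 19*(-1)
Scale by -69/1 = -69: (p₀, q₀) = (-345, 69).
General solution: p = -345 + 19t, q = 69 - 4t for integer t.
p ≥ 0: smallest is -345 mod 19 = 16 (at t = 19), with q = -7.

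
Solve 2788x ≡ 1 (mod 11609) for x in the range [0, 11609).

7824

gcd(11609, 2788) = 1.
By Bézout, 2788*(-3785) + 11609*(909) = 1.
So 2788*-3785 ≡ 1 (mod 11609), and -3785 mod 11609 = 7824.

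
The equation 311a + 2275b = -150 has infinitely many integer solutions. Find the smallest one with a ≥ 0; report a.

gcd(2275, 311) = 1.
1 divides -150, so solutions exist.
By Bézout, 311*(-534) + 2275*(73) = 1.
Scale by -150/1 = -150: (a₀, b₀) = (80100, -10950).
General solution: a = 80100 + 2275t, b = -10950 - 311t for integer t.
a ≥ 0: smallest is 80100 mod 2275 = 475 (at t = -35), with b = -65.

475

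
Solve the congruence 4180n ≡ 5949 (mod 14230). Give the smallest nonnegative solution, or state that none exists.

no solution

gcd(14230, 4180) = 10  (14230 = 3*4180 + 1690, 4180 = 2*1690 + 800, 1690 = 2*800 + 90, 800 = 8*90 + 80, 90 = 1*80 + 10, 80 = 8*10).
10 does not divide 5949, so the congruence has no solution.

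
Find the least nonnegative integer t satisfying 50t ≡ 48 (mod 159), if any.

gcd(159, 50) = 1.
1 divides 48, so solutions exist.
By Bézout, 50·(35) + 159·(-11) = 1.
So 50·(35) ≡ 1 (mod 159); multiply by 48: t ≡ 1680 (mod 159).
Smallest nonnegative: t = 1680 mod 159 = 90.

90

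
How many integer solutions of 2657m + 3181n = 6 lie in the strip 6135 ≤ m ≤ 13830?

3

gcd(3181, 2657) = 1.
By Bézout, 2657*(516) + 3181*(-431) = 1.
Particular solution: (3096, -2586).
General solution: m = 3096 + 3181t, n = -2586 - 2657t for integer t.
6135 ≤ 3096 + 3181t ≤ 13830 gives t ∈ [1, 3], which is 3 values.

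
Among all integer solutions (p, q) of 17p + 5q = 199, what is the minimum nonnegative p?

gcd(17, 5) = 1  (17 = 3×5 + 2, 5 = 2×2 + 1, 2 = 2×1).
1 divides 199, so solutions exist.
Back-substituting, 17×(-2) + 5×(7) = 1.
Scale by 199/1 = 199: (p₀, q₀) = (-398, 1393).
General solution: p = -398 + 5t, q = 1393 - 17t for integer t.
p ≥ 0: smallest is -398 mod 5 = 2 (at t = 80), with q = 33.

2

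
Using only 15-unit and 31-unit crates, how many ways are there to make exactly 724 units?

Need nonnegative integers with 15j + 31k = 724.
gcd(15, 31) = 1, and 15·(-2) + 31·(1) = 1.
So (j₀, k₀) = (-1448, 724); general j = -1448 + 31t, k = 724 - 15t.
j ≥ 0 ⇒ t ≥ 47; k ≥ 0 ⇒ t ≤ 48. That's 2 values of t.

2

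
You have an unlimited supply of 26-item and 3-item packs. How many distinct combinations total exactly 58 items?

1

Need nonnegative integers with 26j + 3k = 58.
gcd(26, 3) = 1, and 26·(-1) + 3·(9) = 1.
So (j₀, k₀) = (-58, 522); general j = -58 + 3t, k = 522 - 26t.
j ≥ 0 ⇒ t ≥ 20; k ≥ 0 ⇒ t ≤ 20. That's 1 value of t.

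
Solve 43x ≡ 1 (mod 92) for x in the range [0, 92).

15

gcd(92, 43):
  92 = 2×43 + 6
  43 = 7×6 + 1
  6 = 6×1
so gcd(92, 43) = 1.
Back-substitute for Bézout coefficients:
  1 = 43 - 7×6
  ... = 43×(15) + 92×(-7)
So 43×15 ≡ 1 (mod 92), and 15 mod 92 = 15.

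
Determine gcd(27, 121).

1

gcd(121, 27):
  121 = 4·27 + 13
  27 = 2·13 + 1
  13 = 13·1
so gcd(121, 27) = 1.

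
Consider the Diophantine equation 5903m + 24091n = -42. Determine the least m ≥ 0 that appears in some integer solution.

gcd(24091, 5903) = 1  (24091 = 4×5903 + 479, 5903 = 12×479 + 155, 479 = 3×155 + 14, 155 = 11×14 + 1, 14 = 14×1).
1 divides -42, so solutions exist.
Back-substituting, 5903×(1710) + 24091×(-419) = 1.
Scale by -42/1 = -42: (m₀, n₀) = (-71820, 17598).
General solution: m = -71820 + 24091t, n = 17598 - 5903t for integer t.
m ≥ 0: smallest is -71820 mod 24091 = 453 (at t = 3), with n = -111.

453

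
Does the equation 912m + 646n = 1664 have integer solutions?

gcd(912, 646):
  912 = 1·646 + 266
  646 = 2·266 + 114
  266 = 2·114 + 38
  114 = 3·38
so gcd(912, 646) = 38.
38 does not divide 1664 (remainder 30), so no integer solutions.

no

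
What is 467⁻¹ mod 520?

363

gcd(520, 467) = 1  (520 = 1·467 + 53, 467 = 8·53 + 43, 53 = 1·43 + 10, 43 = 4·10 + 3, 10 = 3·3 + 1, 3 = 3·1).
Back-substituting, 467·(-157) + 520·(141) = 1.
So 467·-157 ≡ 1 (mod 520), and -157 mod 520 = 363.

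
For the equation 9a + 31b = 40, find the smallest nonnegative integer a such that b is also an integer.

1

gcd(31, 9) = 1  (31 = 3×9 + 4, 9 = 2×4 + 1, 4 = 4×1).
1 divides 40, so solutions exist.
Back-substituting, 9×(7) + 31×(-2) = 1.
Scale by 40/1 = 40: (a₀, b₀) = (280, -80).
General solution: a = 280 + 31t, b = -80 - 9t for integer t.
a ≥ 0: smallest is 280 mod 31 = 1 (at t = -9), with b = 1.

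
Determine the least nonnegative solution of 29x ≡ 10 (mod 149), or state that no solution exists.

62

gcd(149, 29) = 1  (149 = 5×29 + 4, 29 = 7×4 + 1, 4 = 4×1).
1 divides 10, so solutions exist.
Back-substituting, 29×(36) + 149×(-7) = 1.
So 29×(36) ≡ 1 (mod 149); multiply by 10: x ≡ 360 (mod 149).
Smallest nonnegative: x = 360 mod 149 = 62.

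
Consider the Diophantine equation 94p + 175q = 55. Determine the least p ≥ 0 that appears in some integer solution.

170

gcd(175, 94):
  175 = 1×94 + 81
  94 = 1×81 + 13
  81 = 6×13 + 3
  13 = 4×3 + 1
  3 = 3×1
so gcd(175, 94) = 1.
1 divides 55, so solutions exist.
Back-substitute for Bézout coefficients:
  1 = 13 - 4×3
  ... = 94×(54) + 175×(-29)
Scale by 55/1 = 55: (p₀, q₀) = (2970, -1595).
General solution: p = 2970 + 175t, q = -1595 - 94t for integer t.
p ≥ 0: smallest is 2970 mod 175 = 170 (at t = -16), with q = -91.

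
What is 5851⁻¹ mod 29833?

gcd(29833, 5851):
  29833 = 5*5851 + 578
  5851 = 10*578 + 71
  578 = 8*71 + 10
  71 = 7*10 + 1
  10 = 10*1
so gcd(29833, 5851) = 1.
Back-substitute for Bézout coefficients:
  1 = 71 - 7*10
  ... = 5851*(2942) + 29833*(-577)
So 5851*2942 ≡ 1 (mod 29833), and 2942 mod 29833 = 2942.

2942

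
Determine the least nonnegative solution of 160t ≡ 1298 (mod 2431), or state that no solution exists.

1254

gcd(2431, 160):
  2431 = 15*160 + 31
  160 = 5*31 + 5
  31 = 6*5 + 1
  5 = 5*1
so gcd(2431, 160) = 1.
1 divides 1298, so solutions exist.
Back-substitute for Bézout coefficients:
  1 = 31 - 6*5
  ... = 160*(-471) + 2431*(31)
So 160*(-471) ≡ 1 (mod 2431); multiply by 1298: t ≡ -611358 (mod 2431).
Smallest nonnegative: t = -611358 mod 2431 = 1254.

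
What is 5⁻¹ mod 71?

57

gcd(71, 5) = 1.
By Bézout, 5×(-14) + 71×(1) = 1.
So 5×-14 ≡ 1 (mod 71), and -14 mod 71 = 57.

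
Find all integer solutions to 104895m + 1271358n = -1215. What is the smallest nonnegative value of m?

75267

gcd(1271358, 104895):
  1271358 = 12*104895 + 12618
  104895 = 8*12618 + 3951
  12618 = 3*3951 + 765
  3951 = 5*765 + 126
  765 = 6*126 + 9
  126 = 14*9
so gcd(1271358, 104895) = 9.
9 divides -1215, so solutions exist.
Back-substitute for Bézout coefficients:
  9 = 765 - 6*126
  ... = 104895*(-9975) + 1271358*(823)
Scale by -1215/9 = -135: (m₀, n₀) = (1346625, -111105).
General solution: m = 1346625 + 141262t, n = -111105 - 11655t for integer t.
m ≥ 0: smallest is 1346625 mod 141262 = 75267 (at t = -9), with n = -6210.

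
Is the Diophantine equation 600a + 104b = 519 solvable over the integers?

no

gcd(600, 104):
  600 = 5·104 + 80
  104 = 1·80 + 24
  80 = 3·24 + 8
  24 = 3·8
so gcd(600, 104) = 8.
8 does not divide 519 (remainder 7), so no integer solutions.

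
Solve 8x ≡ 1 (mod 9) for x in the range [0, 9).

8

gcd(9, 8) = 1.
By Bézout, 8*(-1) + 9*(1) = 1.
So 8*-1 ≡ 1 (mod 9), and -1 mod 9 = 8.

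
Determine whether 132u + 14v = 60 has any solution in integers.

yes

gcd(132, 14) = 2  (132 = 9×14 + 6, 14 = 2×6 + 2, 6 = 3×2).
2 divides 60, so integer solutions exist.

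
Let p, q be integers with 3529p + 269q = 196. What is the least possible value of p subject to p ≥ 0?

gcd(3529, 269) = 1.
1 divides 196, so solutions exist.
By Bézout, 3529·(-42) + 269·(551) = 1.
Scale by 196/1 = 196: (p₀, q₀) = (-8232, 107996).
General solution: p = -8232 + 269t, q = 107996 - 3529t for integer t.
p ≥ 0: smallest is -8232 mod 269 = 107 (at t = 31), with q = -1403.

107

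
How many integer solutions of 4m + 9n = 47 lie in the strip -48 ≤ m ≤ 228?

30

gcd(9, 4) = 1  (9 = 2·4 + 1, 4 = 4·1).
Back-substituting, 4·(-2) + 9·(1) = 1.
Scale by 47: particular solution (-94, 47); reduce m mod 9: (5, 3).
General solution: m = 5 + 9t, n = 3 - 4t for integer t.
-48 ≤ 5 + 9t ≤ 228 gives t ∈ [-5, 24], which is 30 values.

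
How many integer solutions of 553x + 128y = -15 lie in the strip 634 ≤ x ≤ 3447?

22

gcd(553, 128) = 1  (553 = 4×128 + 41, 128 = 3×41 + 5, 41 = 8×5 + 1, 5 = 5×1).
Back-substituting, 553×(25) + 128×(-108) = 1.
Scale by -15: particular solution (-375, 1620); reduce x mod 128: (9, -39).
General solution: x = 9 + 128t, y = -39 - 553t for integer t.
634 ≤ 9 + 128t ≤ 3447 gives t ∈ [5, 26], which is 22 values.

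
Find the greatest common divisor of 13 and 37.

1

gcd(37, 13) = 1  (37 = 2*13 + 11, 13 = 1*11 + 2, 11 = 5*2 + 1, 2 = 2*1).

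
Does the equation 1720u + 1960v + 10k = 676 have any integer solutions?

no

gcd(1960, 1720) = 40  (1960 = 1*1720 + 240, 1720 = 7*240 + 40, 240 = 6*40).
gcd(40, 10) = 10.
10 does not divide 676 (remainder 6), so no integer solutions.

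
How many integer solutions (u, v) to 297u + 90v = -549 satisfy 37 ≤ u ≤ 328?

gcd(297, 90) = 9  (297 = 3*90 + 27, 90 = 3*27 + 9, 27 = 3*9).
Back-substituting, 297*(-3) + 90*(10) = 9.
Scale by -61: particular solution (183, -610); reduce u mod 10: (3, -16).
General solution: u = 3 + 10t, v = -16 - 33t for integer t.
37 ≤ 3 + 10t ≤ 328 gives t ∈ [4, 32], which is 29 values.

29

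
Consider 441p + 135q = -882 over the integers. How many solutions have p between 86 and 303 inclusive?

gcd(441, 135) = 9.
By Bézout, 441·(4) + 135·(-13) = 9.
Particular solution: (13, -49).
General solution: p = 13 + 15t, q = -49 - 49t for integer t.
86 ≤ 13 + 15t ≤ 303 gives t ∈ [5, 19], which is 15 values.

15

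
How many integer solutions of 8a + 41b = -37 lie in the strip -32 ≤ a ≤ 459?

gcd(41, 8) = 1  (41 = 5*8 + 1, 8 = 8*1).
Back-substituting, 8*(-5) + 41*(1) = 1.
Scale by -37: particular solution (185, -37); reduce a mod 41: (21, -5).
General solution: a = 21 + 41t, b = -5 - 8t for integer t.
-32 ≤ 21 + 41t ≤ 459 gives t ∈ [-1, 10], which is 12 values.

12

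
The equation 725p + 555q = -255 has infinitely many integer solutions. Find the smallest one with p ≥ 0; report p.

gcd(725, 555) = 5.
5 divides -255, so solutions exist.
By Bézout, 725×(49) + 555×(-64) = 5.
Scale by -255/5 = -51: (p₀, q₀) = (-2499, 3264).
General solution: p = -2499 + 111t, q = 3264 - 145t for integer t.
p ≥ 0: smallest is -2499 mod 111 = 54 (at t = 23), with q = -71.

54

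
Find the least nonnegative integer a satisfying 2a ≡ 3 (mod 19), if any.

11

gcd(19, 2) = 1  (19 = 9*2 + 1, 2 = 2*1).
1 divides 3, so solutions exist.
Back-substituting, 2*(-9) + 19*(1) = 1.
So 2*(-9) ≡ 1 (mod 19); multiply by 3: a ≡ -27 (mod 19).
Smallest nonnegative: a = -27 mod 19 = 11.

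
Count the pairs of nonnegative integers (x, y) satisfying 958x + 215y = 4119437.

gcd(958, 215) = 1.
By Bézout, 958×(-68) + 215×(303) = 1.
One solution: (64, 18875).
General: x = 64 + 215t, y = 18875 - 958t.
x ≥ 0 ⇒ t ≥ 0; y ≥ 0 ⇒ t ≤ 19. So t ∈ [0, 19]: 20 solutions.

20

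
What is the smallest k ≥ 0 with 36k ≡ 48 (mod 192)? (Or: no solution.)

gcd(192, 36) = 12.
12 divides 48, so solutions exist.
By Bézout, 36×(-5) + 192×(1) = 12.
So 36×(-5) ≡ 12 (mod 192); multiply by 4: k ≡ -20 (mod 16).
Smallest nonnegative: k = -20 mod 16 = 12.

12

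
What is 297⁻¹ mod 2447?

379

gcd(2447, 297):
  2447 = 8*297 + 71
  297 = 4*71 + 13
  71 = 5*13 + 6
  13 = 2*6 + 1
  6 = 6*1
so gcd(2447, 297) = 1.
Back-substitute for Bézout coefficients:
  1 = 13 - 2*6
  ... = 297*(379) + 2447*(-46)
So 297*379 ≡ 1 (mod 2447), and 379 mod 2447 = 379.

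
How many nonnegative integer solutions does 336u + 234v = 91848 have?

7

gcd(336, 234) = 6  (336 = 1*234 + 102, 234 = 2*102 + 30, 102 = 3*30 + 12, 30 = 2*12 + 6, 12 = 2*6).
Back-substituting, 336*(-16) + 234*(23) = 6.
Scale by 15308: one solution is (-244928, 352084). Reduce u mod 39: (31, 348).
General: u = 31 + 39t, v = 348 - 56t.
u ≥ 0 ⇒ t ≥ 0; v ≥ 0 ⇒ t ≤ 6. So t ∈ [0, 6]: 7 solutions.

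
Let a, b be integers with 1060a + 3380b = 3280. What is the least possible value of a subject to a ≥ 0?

gcd(3380, 1060):
  3380 = 3×1060 + 200
  1060 = 5×200 + 60
  200 = 3×60 + 20
  60 = 3×20
so gcd(3380, 1060) = 20.
20 divides 3280, so solutions exist.
Back-substitute for Bézout coefficients:
  20 = 200 - 3×60
  ... = 1060×(-51) + 3380×(16)
Scale by 3280/20 = 164: (a₀, b₀) = (-8364, 2624).
General solution: a = -8364 + 169t, b = 2624 - 53t for integer t.
a ≥ 0: smallest is -8364 mod 169 = 86 (at t = 50), with b = -26.

86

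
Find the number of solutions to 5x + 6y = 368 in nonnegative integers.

gcd(6, 5) = 1.
By Bézout, 5·(-1) + 6·(1) = 1.
One solution: (4, 58).
General: x = 4 + 6t, y = 58 - 5t.
x ≥ 0 ⇒ t ≥ 0; y ≥ 0 ⇒ t ≤ 11. So t ∈ [0, 11]: 12 solutions.

12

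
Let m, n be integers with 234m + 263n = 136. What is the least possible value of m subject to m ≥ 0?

gcd(263, 234) = 1.
1 divides 136, so solutions exist.
By Bézout, 234×(-127) + 263×(113) = 1.
Scale by 136/1 = 136: (m₀, n₀) = (-17272, 15368).
General solution: m = -17272 + 263t, n = 15368 - 234t for integer t.
m ≥ 0: smallest is -17272 mod 263 = 86 (at t = 66), with n = -76.

86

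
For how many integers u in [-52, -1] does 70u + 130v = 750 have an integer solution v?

gcd(130, 70):
  130 = 1×70 + 60
  70 = 1×60 + 10
  60 = 6×10
so gcd(130, 70) = 10.
Back-substitute for Bézout coefficients:
  10 = 70 - 1×60
  ... = 70×(2) + 130×(-1)
Scale by 75: particular solution (150, -75); reduce u mod 13: (7, 2).
General solution: u = 7 + 13t, v = 2 - 7t for integer t.
-52 ≤ 7 + 13t ≤ -1 gives t ∈ [-4, -1], which is 4 values.

4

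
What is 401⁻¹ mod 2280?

2081

gcd(2280, 401) = 1.
By Bézout, 401*(-199) + 2280*(35) = 1.
So 401*-199 ≡ 1 (mod 2280), and -199 mod 2280 = 2081.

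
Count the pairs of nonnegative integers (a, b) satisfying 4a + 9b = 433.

12

gcd(9, 4) = 1  (9 = 2·4 + 1, 4 = 4·1).
Back-substituting, 4·(-2) + 9·(1) = 1.
Scale by 433: one solution is (-866, 433). Reduce a mod 9: (7, 45).
General: a = 7 + 9t, b = 45 - 4t.
a ≥ 0 ⇒ t ≥ 0; b ≥ 0 ⇒ t ≤ 11. So t ∈ [0, 11]: 12 solutions.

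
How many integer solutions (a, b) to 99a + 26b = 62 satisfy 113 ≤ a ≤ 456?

13

gcd(99, 26):
  99 = 3×26 + 21
  26 = 1×21 + 5
  21 = 4×5 + 1
  5 = 5×1
so gcd(99, 26) = 1.
Back-substitute for Bézout coefficients:
  1 = 21 - 4×5
  ... = 99×(5) + 26×(-19)
Scale by 62: particular solution (310, -1178); reduce a mod 26: (24, -89).
General solution: a = 24 + 26t, b = -89 - 99t for integer t.
113 ≤ 24 + 26t ≤ 456 gives t ∈ [4, 16], which is 13 values.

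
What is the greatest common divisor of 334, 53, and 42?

gcd(334, 53) = 1.
gcd(1, 42) = 1.

1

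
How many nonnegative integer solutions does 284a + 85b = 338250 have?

gcd(284, 85):
  284 = 3×85 + 29
  85 = 2×29 + 27
  29 = 1×27 + 2
  27 = 13×2 + 1
  2 = 2×1
so gcd(284, 85) = 1.
Back-substitute for Bézout coefficients:
  1 = 27 - 13×2
  ... = 284×(-41) + 85×(137)
Scale by 338250: one solution is (-13868250, 46340250). Reduce a mod 85: (10, 3946).
General: a = 10 + 85t, b = 3946 - 284t.
a ≥ 0 ⇒ t ≥ 0; b ≥ 0 ⇒ t ≤ 13. So t ∈ [0, 13]: 14 solutions.

14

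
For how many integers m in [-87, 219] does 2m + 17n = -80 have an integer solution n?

gcd(17, 2):
  17 = 8×2 + 1
  2 = 2×1
so gcd(17, 2) = 1.
Back-substitute for Bézout coefficients:
  1 = 17 - 8×2
  ... = 2×(-8) + 17×(1)
Scale by -80: particular solution (640, -80); reduce m mod 17: (11, -6).
General solution: m = 11 + 17t, n = -6 - 2t for integer t.
-87 ≤ 11 + 17t ≤ 219 gives t ∈ [-5, 12], which is 18 values.

18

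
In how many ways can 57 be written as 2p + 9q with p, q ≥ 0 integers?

3

gcd(9, 2) = 1  (9 = 4×2 + 1, 2 = 2×1).
Back-substituting, 2×(-4) + 9×(1) = 1.
Scale by 57: one solution is (-228, 57). Reduce p mod 9: (6, 5).
General: p = 6 + 9t, q = 5 - 2t.
p ≥ 0 ⇒ t ≥ 0; q ≥ 0 ⇒ t ≤ 2. So t ∈ [0, 2]: 3 solutions.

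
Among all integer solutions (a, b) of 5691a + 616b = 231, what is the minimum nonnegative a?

77

gcd(5691, 616):
  5691 = 9*616 + 147
  616 = 4*147 + 28
  147 = 5*28 + 7
  28 = 4*7
so gcd(5691, 616) = 7.
7 divides 231, so solutions exist.
Back-substitute for Bézout coefficients:
  7 = 147 - 5*28
  ... = 5691*(21) + 616*(-194)
Scale by 231/7 = 33: (a₀, b₀) = (693, -6402).
General solution: a = 693 + 88t, b = -6402 - 813t for integer t.
a ≥ 0: smallest is 693 mod 88 = 77 (at t = -7), with b = -711.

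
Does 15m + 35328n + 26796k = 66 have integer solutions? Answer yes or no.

yes

gcd(35328, 15) = 3  (35328 = 2355*15 + 3, 15 = 5*3).
gcd(3, 26796) = 3.
3 divides 66, so integer solutions exist.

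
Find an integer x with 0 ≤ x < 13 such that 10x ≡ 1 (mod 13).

gcd(13, 10) = 1.
By Bézout, 10×(4) + 13×(-3) = 1.
So 10×4 ≡ 1 (mod 13), and 4 mod 13 = 4.

4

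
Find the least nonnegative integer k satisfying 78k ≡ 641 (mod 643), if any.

gcd(643, 78) = 1.
1 divides 641, so solutions exist.
By Bézout, 78×(-305) + 643×(37) = 1.
So 78×(-305) ≡ 1 (mod 643); multiply by 641: k ≡ -195505 (mod 643).
Smallest nonnegative: k = -195505 mod 643 = 610.

610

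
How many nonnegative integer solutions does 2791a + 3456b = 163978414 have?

17

gcd(3456, 2791) = 1.
By Bézout, 2791*(343) + 3456*(-277) = 1.
One solution: (34, 47420).
General: a = 34 + 3456t, b = 47420 - 2791t.
a ≥ 0 ⇒ t ≥ 0; b ≥ 0 ⇒ t ≤ 16. So t ∈ [0, 16]: 17 solutions.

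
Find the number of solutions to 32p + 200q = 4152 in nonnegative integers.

5

gcd(200, 32) = 8.
By Bézout, 32×(-6) + 200×(1) = 8.
One solution: (11, 19).
General: p = 11 + 25t, q = 19 - 4t.
p ≥ 0 ⇒ t ≥ 0; q ≥ 0 ⇒ t ≤ 4. So t ∈ [0, 4]: 5 solutions.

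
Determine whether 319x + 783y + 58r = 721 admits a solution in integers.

gcd(783, 319) = 29  (783 = 2*319 + 145, 319 = 2*145 + 29, 145 = 5*29).
gcd(29, 58) = 29.
29 does not divide 721 (remainder 25), so no integer solutions.

no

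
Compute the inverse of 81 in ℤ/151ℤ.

110

gcd(151, 81):
  151 = 1·81 + 70
  81 = 1·70 + 11
  70 = 6·11 + 4
  11 = 2·4 + 3
  4 = 1·3 + 1
  3 = 3·1
so gcd(151, 81) = 1.
Back-substitute for Bézout coefficients:
  1 = 4 - 1·3
  ... = 81·(-41) + 151·(22)
So 81·-41 ≡ 1 (mod 151), and -41 mod 151 = 110.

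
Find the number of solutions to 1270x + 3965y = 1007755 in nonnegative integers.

1

gcd(3965, 1270) = 5.
By Bézout, 1270×(-128) + 3965×(41) = 5.
One solution: (141, 209).
General: x = 141 + 793t, y = 209 - 254t.
x ≥ 0 ⇒ t ≥ 0; y ≥ 0 ⇒ t ≤ 0. So t ∈ [0, 0]: 1 solution.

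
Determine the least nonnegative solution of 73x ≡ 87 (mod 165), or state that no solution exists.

gcd(165, 73) = 1  (165 = 2*73 + 19, 73 = 3*19 + 16, 19 = 1*16 + 3, 16 = 5*3 + 1, 3 = 3*1).
1 divides 87, so solutions exist.
Back-substituting, 73*(52) + 165*(-23) = 1.
So 73*(52) ≡ 1 (mod 165); multiply by 87: x ≡ 4524 (mod 165).
Smallest nonnegative: x = 4524 mod 165 = 69.

69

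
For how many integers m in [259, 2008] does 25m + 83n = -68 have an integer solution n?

gcd(83, 25):
  83 = 3·25 + 8
  25 = 3·8 + 1
  8 = 8·1
so gcd(83, 25) = 1.
Back-substitute for Bézout coefficients:
  1 = 25 - 3·8
  ... = 25·(10) + 83·(-3)
Scale by -68: particular solution (-680, 204); reduce m mod 83: (67, -21).
General solution: m = 67 + 83t, n = -21 - 25t for integer t.
259 ≤ 67 + 83t ≤ 2008 gives t ∈ [3, 23], which is 21 values.

21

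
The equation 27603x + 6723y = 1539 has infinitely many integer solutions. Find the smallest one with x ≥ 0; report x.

144

gcd(27603, 6723) = 9  (27603 = 4*6723 + 711, 6723 = 9*711 + 324, 711 = 2*324 + 63, 324 = 5*63 + 9, 63 = 7*9).
9 divides 1539, so solutions exist.
Back-substituting, 27603*(-104) + 6723*(427) = 9.
Scale by 1539/9 = 171: (x₀, y₀) = (-17784, 73017).
General solution: x = -17784 + 747t, y = 73017 - 3067t for integer t.
x ≥ 0: smallest is -17784 mod 747 = 144 (at t = 24), with y = -591.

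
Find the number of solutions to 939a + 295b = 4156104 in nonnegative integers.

gcd(939, 295) = 1  (939 = 3*295 + 54, 295 = 5*54 + 25, 54 = 2*25 + 4, 25 = 6*4 + 1, 4 = 4*1).
Back-substituting, 939*(-71) + 295*(226) = 1.
Scale by 4156104: one solution is (-295083384, 939279504). Reduce a mod 295: (101, 13767).
General: a = 101 + 295t, b = 13767 - 939t.
a ≥ 0 ⇒ t ≥ 0; b ≥ 0 ⇒ t ≤ 14. So t ∈ [0, 14]: 15 solutions.

15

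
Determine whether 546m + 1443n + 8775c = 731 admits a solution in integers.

no

gcd(1443, 546) = 39.
gcd(39, 8775) = 39.
39 does not divide 731 (remainder 29), so no integer solutions.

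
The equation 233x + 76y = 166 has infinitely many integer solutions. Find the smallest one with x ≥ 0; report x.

18

gcd(233, 76):
  233 = 3·76 + 5
  76 = 15·5 + 1
  5 = 5·1
so gcd(233, 76) = 1.
1 divides 166, so solutions exist.
Back-substitute for Bézout coefficients:
  1 = 76 - 15·5
  ... = 233·(-15) + 76·(46)
Scale by 166/1 = 166: (x₀, y₀) = (-2490, 7636).
General solution: x = -2490 + 76t, y = 7636 - 233t for integer t.
x ≥ 0: smallest is -2490 mod 76 = 18 (at t = 33), with y = -53.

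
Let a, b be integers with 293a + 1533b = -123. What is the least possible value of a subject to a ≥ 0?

gcd(1533, 293) = 1  (1533 = 5*293 + 68, 293 = 4*68 + 21, 68 = 3*21 + 5, 21 = 4*5 + 1, 5 = 5*1).
1 divides -123, so solutions exist.
Back-substituting, 293*(293) + 1533*(-56) = 1.
Scale by -123/1 = -123: (a₀, b₀) = (-36039, 6888).
General solution: a = -36039 + 1533t, b = 6888 - 293t for integer t.
a ≥ 0: smallest is -36039 mod 1533 = 753 (at t = 24), with b = -144.

753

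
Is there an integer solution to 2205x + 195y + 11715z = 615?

gcd(2205, 195):
  2205 = 11×195 + 60
  195 = 3×60 + 15
  60 = 4×15
so gcd(2205, 195) = 15.
gcd(15, 11715) = 15.
15 divides 615, so integer solutions exist.

yes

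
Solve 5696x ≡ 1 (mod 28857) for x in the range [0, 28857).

3521

gcd(28857, 5696) = 1.
By Bézout, 5696*(3521) + 28857*(-695) = 1.
So 5696*3521 ≡ 1 (mod 28857), and 3521 mod 28857 = 3521.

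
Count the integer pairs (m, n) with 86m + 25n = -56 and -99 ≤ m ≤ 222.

13

gcd(86, 25) = 1  (86 = 3*25 + 11, 25 = 2*11 + 3, 11 = 3*3 + 2, 3 = 1*2 + 1, 2 = 2*1).
Back-substituting, 86*(-9) + 25*(31) = 1.
Scale by -56: particular solution (504, -1736); reduce m mod 25: (4, -16).
General solution: m = 4 + 25t, n = -16 - 86t for integer t.
-99 ≤ 4 + 25t ≤ 222 gives t ∈ [-4, 8], which is 13 values.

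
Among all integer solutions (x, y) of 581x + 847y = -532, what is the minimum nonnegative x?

2

gcd(847, 581) = 7.
7 divides -532, so solutions exist.
By Bézout, 581·(35) + 847·(-24) = 7.
Scale by -532/7 = -76: (x₀, y₀) = (-2660, 1824).
General solution: x = -2660 + 121t, y = 1824 - 83t for integer t.
x ≥ 0: smallest is -2660 mod 121 = 2 (at t = 22), with y = -2.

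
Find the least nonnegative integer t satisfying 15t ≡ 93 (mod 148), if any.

gcd(148, 15) = 1.
1 divides 93, so solutions exist.
By Bézout, 15·(-69) + 148·(7) = 1.
So 15·(-69) ≡ 1 (mod 148); multiply by 93: t ≡ -6417 (mod 148).
Smallest nonnegative: t = -6417 mod 148 = 95.

95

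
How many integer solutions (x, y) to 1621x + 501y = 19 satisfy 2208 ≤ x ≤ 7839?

11

gcd(1621, 501) = 1  (1621 = 3×501 + 118, 501 = 4×118 + 29, 118 = 4×29 + 2, 29 = 14×2 + 1, 2 = 2×1).
Back-substituting, 1621×(-242) + 501×(783) = 1.
Scale by 19: particular solution (-4598, 14877); reduce x mod 501: (412, -1333).
General solution: x = 412 + 501t, y = -1333 - 1621t for integer t.
2208 ≤ 412 + 501t ≤ 7839 gives t ∈ [4, 14], which is 11 values.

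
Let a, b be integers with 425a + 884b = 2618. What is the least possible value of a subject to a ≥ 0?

2

gcd(884, 425):
  884 = 2·425 + 34
  425 = 12·34 + 17
  34 = 2·17
so gcd(884, 425) = 17.
17 divides 2618, so solutions exist.
Back-substitute for Bézout coefficients:
  17 = 425 - 12·34
  ... = 425·(25) + 884·(-12)
Scale by 2618/17 = 154: (a₀, b₀) = (3850, -1848).
General solution: a = 3850 + 52t, b = -1848 - 25t for integer t.
a ≥ 0: smallest is 3850 mod 52 = 2 (at t = -74), with b = 2.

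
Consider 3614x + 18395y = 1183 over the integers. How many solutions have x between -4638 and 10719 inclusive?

11

gcd(18395, 3614) = 13.
By Bézout, 3614*(-453) + 18395*(89) = 13.
Particular solution: (1227, -241).
General solution: x = 1227 + 1415t, y = -241 - 278t for integer t.
-4638 ≤ 1227 + 1415t ≤ 10719 gives t ∈ [-4, 6], which is 11 values.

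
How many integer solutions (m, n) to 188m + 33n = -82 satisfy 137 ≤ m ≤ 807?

20

gcd(188, 33) = 1  (188 = 5×33 + 23, 33 = 1×23 + 10, 23 = 2×10 + 3, 10 = 3×3 + 1, 3 = 3×1).
Back-substituting, 188×(-10) + 33×(57) = 1.
Scale by -82: particular solution (820, -4674); reduce m mod 33: (28, -162).
General solution: m = 28 + 33t, n = -162 - 188t for integer t.
137 ≤ 28 + 33t ≤ 807 gives t ∈ [4, 23], which is 20 values.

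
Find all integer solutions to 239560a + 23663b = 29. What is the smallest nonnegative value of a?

gcd(239560, 23663) = 1.
1 divides 29, so solutions exist.
By Bézout, 239560·(3820) + 23663·(-38673) = 1.
Scale by 29/1 = 29: (a₀, b₀) = (110780, -1121517).
General solution: a = 110780 + 23663t, b = -1121517 - 239560t for integer t.
a ≥ 0: smallest is 110780 mod 23663 = 16128 (at t = -4), with b = -163277.

16128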